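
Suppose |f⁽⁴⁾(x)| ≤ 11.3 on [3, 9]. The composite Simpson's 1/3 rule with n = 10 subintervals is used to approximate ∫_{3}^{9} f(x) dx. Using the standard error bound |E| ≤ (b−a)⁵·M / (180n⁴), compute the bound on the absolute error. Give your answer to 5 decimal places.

0.04882

|E| ≤ (6)⁵·11.3 / (180·10⁴) = 87868.8/1800000 = 0.04882.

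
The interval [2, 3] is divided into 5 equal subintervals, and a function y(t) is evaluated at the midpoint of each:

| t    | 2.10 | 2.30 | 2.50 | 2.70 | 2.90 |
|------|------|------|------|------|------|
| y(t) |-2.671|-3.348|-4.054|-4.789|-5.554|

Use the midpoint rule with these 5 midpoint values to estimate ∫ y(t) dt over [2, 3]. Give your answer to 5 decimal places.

-4.08320

h = 0.2, n = 5.
h·[y(m₁) + y(m₂) + y(m₃) + y(m₄) + y(m₅)] = 0.2·(-20.416) = -4.08320.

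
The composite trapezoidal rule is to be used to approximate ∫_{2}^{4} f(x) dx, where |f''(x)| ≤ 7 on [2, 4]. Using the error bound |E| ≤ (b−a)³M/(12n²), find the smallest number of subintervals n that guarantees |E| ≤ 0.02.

Need 56/(12n²) ≤ 0.02.
n² ≥ 56/(12·0.02) = 233.333 ⇒ n ≥ 15.2753, so the smallest n is 16.

16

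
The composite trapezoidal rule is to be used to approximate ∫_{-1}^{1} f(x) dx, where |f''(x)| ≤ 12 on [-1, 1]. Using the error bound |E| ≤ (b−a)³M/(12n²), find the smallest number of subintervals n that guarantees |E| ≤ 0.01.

Need 96/(12n²) ≤ 0.01.
n² ≥ 96/(12·0.01) = 800 ⇒ n ≥ 28.2843, so the smallest n is 29.

29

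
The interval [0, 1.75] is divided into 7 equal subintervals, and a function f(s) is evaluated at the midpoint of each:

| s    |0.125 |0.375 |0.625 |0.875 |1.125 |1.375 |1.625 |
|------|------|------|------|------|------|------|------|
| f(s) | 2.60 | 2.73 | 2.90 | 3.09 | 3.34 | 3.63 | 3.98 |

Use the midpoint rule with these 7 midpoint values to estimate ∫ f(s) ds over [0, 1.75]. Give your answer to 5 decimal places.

5.56750

h = 0.25, n = 7.
h·[y(m₁) + y(m₂) + y(m₃) + y(m₄) + y(m₅) + y(m₆) + y(m₇)] = 0.25·(22.27) = 5.56750.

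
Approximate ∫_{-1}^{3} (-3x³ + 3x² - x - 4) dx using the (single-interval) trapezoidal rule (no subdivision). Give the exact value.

-116

T = (b−a)/2 · [f(-1) + f(3)] = 2·[3 + (-61)] = -116.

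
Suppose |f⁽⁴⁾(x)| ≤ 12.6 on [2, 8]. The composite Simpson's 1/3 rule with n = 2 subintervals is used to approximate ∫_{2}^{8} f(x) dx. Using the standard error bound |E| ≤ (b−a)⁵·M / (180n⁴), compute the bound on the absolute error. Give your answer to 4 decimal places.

|E| ≤ (6)⁵·12.6 / (180·2⁴) = 97977.6/2880 = 34.0200.

34.0200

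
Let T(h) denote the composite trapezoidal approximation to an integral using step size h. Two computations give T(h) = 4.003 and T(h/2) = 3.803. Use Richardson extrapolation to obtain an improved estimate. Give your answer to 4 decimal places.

3.7363

R = (4·T(h/2) − T(h)) / 3 = (4·3.803 − 4.003)/3 = (11.209)/3 = 3.7363.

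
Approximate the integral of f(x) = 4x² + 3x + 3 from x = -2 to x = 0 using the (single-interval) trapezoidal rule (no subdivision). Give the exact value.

16

T = (b−a)/2 · [f(-2) + f(0)] = 1·[13 + 3] = 16.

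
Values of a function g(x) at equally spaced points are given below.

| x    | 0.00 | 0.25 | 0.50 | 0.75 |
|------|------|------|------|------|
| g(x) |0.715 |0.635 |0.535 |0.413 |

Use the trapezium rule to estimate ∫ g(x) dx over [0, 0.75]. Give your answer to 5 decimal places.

0.43350

h = 0.25, n = 3.
(h/2)·[y₀ + 2y₁ + 2y₂ + y₃] = 0.125·(3.468) = 0.43350.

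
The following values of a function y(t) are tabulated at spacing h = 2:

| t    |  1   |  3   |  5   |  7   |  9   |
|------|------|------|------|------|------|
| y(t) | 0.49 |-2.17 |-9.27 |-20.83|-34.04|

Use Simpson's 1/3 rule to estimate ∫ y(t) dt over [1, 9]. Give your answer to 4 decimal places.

-96.0600

h = 2, n = 4.
(h/3)·[y₀ + 4y₁ + 2y₂ + 4y₃ + y₄] = 0.666667·(-144.09) = -96.0600.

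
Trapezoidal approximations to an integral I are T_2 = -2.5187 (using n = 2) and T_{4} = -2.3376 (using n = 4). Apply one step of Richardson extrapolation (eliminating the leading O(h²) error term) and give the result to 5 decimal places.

R = (4·T_{4} − T_2) / 3 = (4·(-2.3376) − (-2.5187))/3 = (-6.8317)/3 = -2.27723.

-2.27723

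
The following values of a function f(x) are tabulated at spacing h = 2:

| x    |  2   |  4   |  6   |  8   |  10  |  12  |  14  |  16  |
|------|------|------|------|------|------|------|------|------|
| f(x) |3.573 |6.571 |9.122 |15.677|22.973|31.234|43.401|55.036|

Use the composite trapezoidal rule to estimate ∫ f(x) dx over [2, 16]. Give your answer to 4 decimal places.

h = 2, n = 7.
(h/2)·[y₀ + 2y₁ + 2y₂ + 2y₃ + 2y₄ + 2y₅ + 2y₆ + y₇] = 1·(316.565) = 316.5650.

316.5650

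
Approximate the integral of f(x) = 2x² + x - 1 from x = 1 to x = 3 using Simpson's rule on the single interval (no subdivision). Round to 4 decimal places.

19.3333

S = (b−a)/6 · [f(1) + 4f(2) + f(3)] = 0.333333·[2 + 4·9 + 20] = 19.3333.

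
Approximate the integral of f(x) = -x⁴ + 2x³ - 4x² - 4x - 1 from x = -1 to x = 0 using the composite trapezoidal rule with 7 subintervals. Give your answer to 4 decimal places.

-1.0639

h = (0 − (-1))/7 = 0.142857.
Nodes x₀,…,x₇ = -1, -0.857143, -0.714286, -0.571429, -0.428571, -0.285714, -0.142857, 0.
f(x) = -x⁴ + 2x³ - 4x² - 4x - 1: f₀=-4, f₁=-2.309454, f₂=-1.172845, f₃=-0.500208, f₄=-0.211579, f₅=-0.236985, f₆=-0.516451, f₇=-1.
(h/2)·[f₀ + 2f₁ + 2f₂ + 2f₃ + 2f₄ + 2f₅ + 2f₆ + f₇] = 0.071429·(-14.895044) = -1.0639.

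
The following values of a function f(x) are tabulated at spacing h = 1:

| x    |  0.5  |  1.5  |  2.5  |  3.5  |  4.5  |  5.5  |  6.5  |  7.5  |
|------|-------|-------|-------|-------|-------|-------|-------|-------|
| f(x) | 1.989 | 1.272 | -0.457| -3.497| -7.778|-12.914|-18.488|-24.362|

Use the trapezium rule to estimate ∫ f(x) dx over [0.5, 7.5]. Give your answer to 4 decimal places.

-53.0485

h = 1, n = 7.
(h/2)·[y₀ + 2y₁ + 2y₂ + 2y₃ + 2y₄ + 2y₅ + 2y₆ + y₇] = 0.5·(-106.097) = -53.0485.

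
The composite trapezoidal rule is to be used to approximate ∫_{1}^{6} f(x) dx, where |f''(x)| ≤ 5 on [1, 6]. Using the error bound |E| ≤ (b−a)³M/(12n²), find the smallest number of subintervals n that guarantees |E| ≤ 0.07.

28

Need 625/(12n²) ≤ 0.07.
n² ≥ 625/(12·0.07) = 744.048 ⇒ n ≥ 27.2772, so the smallest n is 28.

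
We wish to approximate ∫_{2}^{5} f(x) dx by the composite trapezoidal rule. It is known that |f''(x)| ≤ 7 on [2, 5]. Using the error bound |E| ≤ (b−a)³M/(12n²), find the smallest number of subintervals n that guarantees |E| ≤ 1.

4

Need 189/(12n²) ≤ 1.
n² ≥ 189/(12·1) = 15.75 ⇒ n ≥ 3.9686, so the smallest n is 4.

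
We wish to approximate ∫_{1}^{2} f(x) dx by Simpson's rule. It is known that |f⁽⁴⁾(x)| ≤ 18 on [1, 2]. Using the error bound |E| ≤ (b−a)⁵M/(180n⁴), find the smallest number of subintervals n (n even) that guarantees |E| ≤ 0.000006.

12

Need 18/(180n⁴) ≤ 0.000006.
n⁴ ≥ 18/(180·0.000006) = 16666.7 ⇒ n ≥ 11.3622, so the smallest even n is 12. (n must be even for Simpson's rule.)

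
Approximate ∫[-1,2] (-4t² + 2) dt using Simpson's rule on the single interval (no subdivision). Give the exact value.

S = (b−a)/6 · [f(-1) + 4f(0.5) + f(2)] = 0.5·[(-2) + 4·1 + (-14)] = -6.

-6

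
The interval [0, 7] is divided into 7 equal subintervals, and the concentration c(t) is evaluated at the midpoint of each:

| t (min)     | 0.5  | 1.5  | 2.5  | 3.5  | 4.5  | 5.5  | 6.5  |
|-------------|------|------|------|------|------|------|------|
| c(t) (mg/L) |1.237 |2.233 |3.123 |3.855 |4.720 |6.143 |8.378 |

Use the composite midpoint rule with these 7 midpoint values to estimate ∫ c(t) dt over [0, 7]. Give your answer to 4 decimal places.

29.6890

h = 1, n = 7.
h·[y(m₁) + y(m₂) + y(m₃) + y(m₄) + y(m₅) + y(m₆) + y(m₇)] = 1·(29.689) = 29.6890.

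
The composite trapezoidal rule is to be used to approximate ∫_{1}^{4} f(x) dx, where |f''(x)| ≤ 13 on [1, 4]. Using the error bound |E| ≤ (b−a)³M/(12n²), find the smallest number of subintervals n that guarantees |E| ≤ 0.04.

28

Need 351/(12n²) ≤ 0.04.
n² ≥ 351/(12·0.04) = 731.25 ⇒ n ≥ 27.0416, so the smallest n is 28.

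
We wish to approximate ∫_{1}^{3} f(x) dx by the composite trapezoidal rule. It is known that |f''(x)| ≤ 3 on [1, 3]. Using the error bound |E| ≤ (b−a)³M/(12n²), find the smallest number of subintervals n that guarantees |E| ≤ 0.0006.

Need 24/(12n²) ≤ 0.0006.
n² ≥ 24/(12·0.0006) = 3333.33 ⇒ n ≥ 57.7350, so the smallest n is 58.

58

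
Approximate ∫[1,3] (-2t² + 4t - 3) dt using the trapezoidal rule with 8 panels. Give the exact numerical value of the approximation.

-7.375

h = (3 − 1)/8 = 0.25.
Nodes t₀,…,t₈ = 1, 1.25, 1.5, 1.75, 2, 2.25, 2.5, 2.75, 3.
f(t) = -2t² + 4t - 3: f₀=-1, f₁=-1.125, f₂=-1.5, f₃=-2.125, f₄=-3, f₅=-4.125, f₆=-5.5, f₇=-7.125, f₈=-9.
(h/2)·[f₀ + 2f₁ + 2f₂ + 2f₃ + 2f₄ + 2f₅ + 2f₆ + 2f₇ + f₈] = 0.125·(-59) = -7.375.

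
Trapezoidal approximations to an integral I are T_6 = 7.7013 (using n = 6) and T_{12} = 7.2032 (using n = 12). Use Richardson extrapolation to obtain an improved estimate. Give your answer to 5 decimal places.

R = (4·T_{12} − T_6) / 3 = (4·7.2032 − 7.7013)/3 = (21.1115)/3 = 7.03717.

7.03717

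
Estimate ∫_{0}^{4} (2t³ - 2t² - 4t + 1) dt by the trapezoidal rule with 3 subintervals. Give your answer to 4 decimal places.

69.1852

h = (4 − 0)/3 = 1.333333.
Nodes t₀,…,t₃ = 0, 1.333333, 2.666667, 4.
f(t) = 2t³ - 2t² - 4t + 1: f₀=1, f₁=-3.148148, f₂=14.037037, f₃=81.
(h/2)·[f₀ + 2f₁ + 2f₂ + f₃] = 0.666667·(103.777778) = 69.1852.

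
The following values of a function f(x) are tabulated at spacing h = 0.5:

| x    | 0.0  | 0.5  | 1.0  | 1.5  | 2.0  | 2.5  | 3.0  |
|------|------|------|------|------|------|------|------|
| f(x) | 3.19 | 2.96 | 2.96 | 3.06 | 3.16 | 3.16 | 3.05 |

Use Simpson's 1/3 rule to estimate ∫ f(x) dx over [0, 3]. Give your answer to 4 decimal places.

h = 0.5, n = 6.
(h/3)·[y₀ + 4y₁ + 2y₂ + 4y₃ + 2y₄ + 4y₅ + y₆] = 0.166667·(55.20) = 9.2000.

9.2000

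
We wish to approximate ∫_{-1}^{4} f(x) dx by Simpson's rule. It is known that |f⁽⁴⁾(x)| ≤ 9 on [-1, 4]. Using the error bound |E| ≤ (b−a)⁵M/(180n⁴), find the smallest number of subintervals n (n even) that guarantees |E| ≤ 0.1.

Need 28125/(180n⁴) ≤ 0.1.
n⁴ ≥ 28125/(180·0.1) = 1562.5 ⇒ n ≥ 6.2872, so the smallest even n is 8. (n must be even for Simpson's rule.)

8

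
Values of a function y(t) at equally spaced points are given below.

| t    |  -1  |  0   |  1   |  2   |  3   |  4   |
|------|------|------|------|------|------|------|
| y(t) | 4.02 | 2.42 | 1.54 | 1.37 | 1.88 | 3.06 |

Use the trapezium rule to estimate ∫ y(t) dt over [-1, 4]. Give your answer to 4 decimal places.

h = 1, n = 5.
(h/2)·[y₀ + 2y₁ + 2y₂ + 2y₃ + 2y₄ + y₅] = 0.5·(21.50) = 10.7500.

10.7500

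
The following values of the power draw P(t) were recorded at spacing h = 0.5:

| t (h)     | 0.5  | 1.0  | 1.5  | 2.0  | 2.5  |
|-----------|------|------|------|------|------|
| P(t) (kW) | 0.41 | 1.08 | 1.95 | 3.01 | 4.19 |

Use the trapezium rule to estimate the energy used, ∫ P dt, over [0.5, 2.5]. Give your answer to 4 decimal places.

4.1700

h = 0.5, n = 4.
(h/2)·[y₀ + 2y₁ + 2y₂ + 2y₃ + y₄] = 0.25·(16.68) = 4.1700.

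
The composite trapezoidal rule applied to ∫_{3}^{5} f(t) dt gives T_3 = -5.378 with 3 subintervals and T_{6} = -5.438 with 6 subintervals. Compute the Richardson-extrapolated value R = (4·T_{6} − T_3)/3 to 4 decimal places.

-5.4580

R = (4·T_{6} − T_3) / 3 = (4·(-5.438) − (-5.378))/3 = (-16.374)/3 = -5.4580.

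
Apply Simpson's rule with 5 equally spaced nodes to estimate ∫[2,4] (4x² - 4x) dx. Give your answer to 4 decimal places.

50.6667

h = (4 − 2)/4 = 0.5.
Nodes x₀,…,x₄ = 2, 2.5, 3, 3.5, 4.
f(x) = 4x² - 4x: f₀=8, f₁=15, f₂=24, f₃=35, f₄=48.
(h/3)·[f₀ + 4f₁ + 2f₂ + 4f₃ + f₄] = 0.166667·(304) = 50.6667.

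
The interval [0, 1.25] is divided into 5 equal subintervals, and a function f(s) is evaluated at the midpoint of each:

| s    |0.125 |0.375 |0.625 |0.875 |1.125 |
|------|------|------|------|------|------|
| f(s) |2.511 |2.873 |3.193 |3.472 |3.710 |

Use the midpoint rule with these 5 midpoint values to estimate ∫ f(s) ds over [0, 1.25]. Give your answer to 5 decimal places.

3.93975

h = 0.25, n = 5.
h·[y(m₁) + y(m₂) + y(m₃) + y(m₄) + y(m₅)] = 0.25·(15.759) = 3.93975.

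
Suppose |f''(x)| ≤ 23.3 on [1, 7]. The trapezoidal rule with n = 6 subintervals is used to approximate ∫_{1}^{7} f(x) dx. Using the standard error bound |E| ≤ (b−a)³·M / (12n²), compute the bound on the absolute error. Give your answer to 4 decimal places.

11.6500

|E| ≤ (6)³·23.3 / (12·6²) = 5032.8/432 = 11.6500.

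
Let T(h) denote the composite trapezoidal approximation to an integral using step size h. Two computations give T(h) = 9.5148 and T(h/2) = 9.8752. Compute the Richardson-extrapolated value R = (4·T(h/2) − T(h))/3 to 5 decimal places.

9.99533

R = (4·T(h/2) − T(h)) / 3 = (4·9.8752 − 9.5148)/3 = (29.9860)/3 = 9.99533.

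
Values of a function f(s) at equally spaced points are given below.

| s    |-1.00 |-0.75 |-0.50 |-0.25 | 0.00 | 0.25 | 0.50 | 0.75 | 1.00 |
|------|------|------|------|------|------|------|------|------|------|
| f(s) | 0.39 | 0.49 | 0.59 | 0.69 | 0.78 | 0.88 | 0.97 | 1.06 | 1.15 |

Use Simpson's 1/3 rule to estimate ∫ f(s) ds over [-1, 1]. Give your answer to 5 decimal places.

1.55833

h = 0.25, n = 8.
(h/3)·[y₀ + 4y₁ + 2y₂ + 4y₃ + 2y₄ + 4y₅ + 2y₆ + 4y₇ + y₈] = 0.083333·(18.70) = 1.55833.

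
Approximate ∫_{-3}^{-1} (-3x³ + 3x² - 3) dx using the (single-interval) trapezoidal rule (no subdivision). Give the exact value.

T = (b−a)/2 · [f(-3) + f(-1)] = 1·[105 + 3] = 108.

108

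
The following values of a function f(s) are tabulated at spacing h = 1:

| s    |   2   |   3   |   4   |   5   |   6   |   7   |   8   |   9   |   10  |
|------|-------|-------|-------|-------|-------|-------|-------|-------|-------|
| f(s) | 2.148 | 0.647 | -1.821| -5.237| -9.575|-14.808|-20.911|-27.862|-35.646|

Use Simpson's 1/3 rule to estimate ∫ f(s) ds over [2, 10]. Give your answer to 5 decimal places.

h = 1, n = 8.
(h/3)·[y₀ + 4y₁ + 2y₂ + 4y₃ + 2y₄ + 4y₅ + 2y₆ + 4y₇ + y₈] = 0.333333·(-287.152) = -95.71733.

-95.71733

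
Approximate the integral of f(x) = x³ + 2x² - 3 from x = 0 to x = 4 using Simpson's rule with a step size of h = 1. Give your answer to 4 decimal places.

h = (4 − 0)/4 = 1.
Nodes x₀,…,x₄ = 0, 1, 2, 3, 4.
f(x) = x³ + 2x² - 3: f₀=-3, f₁=0, f₂=13, f₃=42, f₄=93.
(h/3)·[f₀ + 4f₁ + 2f₂ + 4f₃ + f₄] = 0.333333·(284) = 94.6667.

94.6667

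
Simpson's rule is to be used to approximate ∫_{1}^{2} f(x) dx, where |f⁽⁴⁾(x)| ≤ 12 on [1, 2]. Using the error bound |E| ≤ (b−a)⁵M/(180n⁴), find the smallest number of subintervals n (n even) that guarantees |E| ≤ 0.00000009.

30

Need 12/(180n⁴) ≤ 0.00000009.
n⁴ ≥ 12/(180·0.00000009) = 740741 ⇒ n ≥ 29.3371, so the smallest even n is 30. (n must be even for Simpson's rule.)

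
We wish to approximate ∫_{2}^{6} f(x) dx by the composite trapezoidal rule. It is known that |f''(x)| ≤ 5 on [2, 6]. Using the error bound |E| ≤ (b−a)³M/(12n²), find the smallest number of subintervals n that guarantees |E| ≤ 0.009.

Need 320/(12n²) ≤ 0.009.
n² ≥ 320/(12·0.009) = 2962.96 ⇒ n ≥ 54.4331, so the smallest n is 55.

55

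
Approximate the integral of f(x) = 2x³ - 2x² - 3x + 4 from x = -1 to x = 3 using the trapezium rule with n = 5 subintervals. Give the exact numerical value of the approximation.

27.04

h = (3 − (-1))/5 = 0.8.
Nodes x₀,…,x₅ = -1, -0.2, 0.6, 1.4, 2.2, 3.
f(x) = 2x³ - 2x² - 3x + 4: f₀=3, f₁=4.504, f₂=1.912, f₃=1.368, f₄=9.016, f₅=31.
(h/2)·[f₀ + 2f₁ + 2f₂ + 2f₃ + 2f₄ + f₅] = 0.4·(67.6) = 27.04.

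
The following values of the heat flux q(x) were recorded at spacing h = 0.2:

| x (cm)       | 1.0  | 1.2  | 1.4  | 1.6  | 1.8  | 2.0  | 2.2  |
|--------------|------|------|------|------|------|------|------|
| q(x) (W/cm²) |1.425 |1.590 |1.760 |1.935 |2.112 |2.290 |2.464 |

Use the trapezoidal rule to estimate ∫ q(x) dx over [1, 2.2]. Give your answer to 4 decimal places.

h = 0.2, n = 6.
(h/2)·[y₀ + 2y₁ + 2y₂ + 2y₃ + 2y₄ + 2y₅ + y₆] = 0.1·(23.263) = 2.3263.

2.3263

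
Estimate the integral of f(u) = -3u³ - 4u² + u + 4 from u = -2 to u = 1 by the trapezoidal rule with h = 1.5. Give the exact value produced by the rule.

10.3125

h = (1 − (-2))/2 = 1.5.
Nodes u₀,…,u₂ = -2, -0.5, 1.
f(u) = -3u³ - 4u² + u + 4: f₀=10, f₁=2.875, f₂=-2.
(h/2)·[f₀ + 2f₁ + f₂] = 0.75·(13.75) = 10.3125.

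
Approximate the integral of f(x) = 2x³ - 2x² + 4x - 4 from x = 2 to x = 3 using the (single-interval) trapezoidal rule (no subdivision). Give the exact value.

28

T = (b−a)/2 · [f(2) + f(3)] = 0.5·[12 + 44] = 28.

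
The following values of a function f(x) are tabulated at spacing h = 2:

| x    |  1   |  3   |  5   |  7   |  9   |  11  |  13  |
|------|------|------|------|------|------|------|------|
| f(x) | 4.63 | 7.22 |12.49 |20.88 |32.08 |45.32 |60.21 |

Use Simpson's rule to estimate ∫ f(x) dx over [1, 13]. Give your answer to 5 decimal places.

298.44000

h = 2, n = 6.
(h/3)·[y₀ + 4y₁ + 2y₂ + 4y₃ + 2y₄ + 4y₅ + y₆] = 0.666667·(447.66) = 298.44000.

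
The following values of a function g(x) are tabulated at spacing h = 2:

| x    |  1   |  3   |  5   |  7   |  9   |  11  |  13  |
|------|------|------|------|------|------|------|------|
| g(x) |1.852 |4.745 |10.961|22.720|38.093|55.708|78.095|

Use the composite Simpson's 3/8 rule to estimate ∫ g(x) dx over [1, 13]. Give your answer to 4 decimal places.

h = 2, n = 6.
(3h/8)·[y₀ + 3y₁ + 3y₂ + 2y₃ + 3y₄ + 3y₅ + y₆] = 0.75·(453.908) = 340.4310.

340.4310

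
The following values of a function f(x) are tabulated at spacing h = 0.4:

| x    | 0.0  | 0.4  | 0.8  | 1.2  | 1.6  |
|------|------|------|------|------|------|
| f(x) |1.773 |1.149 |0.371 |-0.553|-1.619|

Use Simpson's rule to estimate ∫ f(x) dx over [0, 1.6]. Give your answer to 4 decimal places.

h = 0.4, n = 4.
(h/3)·[y₀ + 4y₁ + 2y₂ + 4y₃ + y₄] = 0.133333·(3.280) = 0.4373.

0.4373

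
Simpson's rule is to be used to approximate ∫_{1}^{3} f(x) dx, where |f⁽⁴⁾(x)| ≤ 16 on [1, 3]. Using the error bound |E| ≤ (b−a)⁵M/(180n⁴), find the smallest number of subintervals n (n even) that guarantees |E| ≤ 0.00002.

20

Need 512/(180n⁴) ≤ 0.00002.
n⁴ ≥ 512/(180·0.00002) = 142222 ⇒ n ≥ 19.4197, so the smallest even n is 20. (n must be even for Simpson's rule.)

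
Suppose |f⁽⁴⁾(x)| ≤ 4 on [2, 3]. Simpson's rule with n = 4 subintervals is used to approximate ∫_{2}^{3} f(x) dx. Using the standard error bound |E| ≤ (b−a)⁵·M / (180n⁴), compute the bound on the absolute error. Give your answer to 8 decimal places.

0.00008681

|E| ≤ (1)⁵·4 / (180·4⁴) = 4/46080 = 0.00008681.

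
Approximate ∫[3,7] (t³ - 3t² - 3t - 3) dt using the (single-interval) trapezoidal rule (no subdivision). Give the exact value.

T = (b−a)/2 · [f(3) + f(7)] = 2·[(-12) + 172] = 320.

320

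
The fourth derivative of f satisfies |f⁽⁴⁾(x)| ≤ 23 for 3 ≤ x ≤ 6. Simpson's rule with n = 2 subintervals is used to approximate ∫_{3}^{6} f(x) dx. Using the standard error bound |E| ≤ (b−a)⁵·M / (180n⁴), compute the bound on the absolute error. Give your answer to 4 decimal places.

|E| ≤ (3)⁵·23 / (180·2⁴) = 5589/2880 = 1.9406.

1.9406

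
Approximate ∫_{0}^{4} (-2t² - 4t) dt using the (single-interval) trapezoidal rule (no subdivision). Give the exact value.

-96

T = (b−a)/2 · [f(0) + f(4)] = 2·[0 + (-48)] = -96.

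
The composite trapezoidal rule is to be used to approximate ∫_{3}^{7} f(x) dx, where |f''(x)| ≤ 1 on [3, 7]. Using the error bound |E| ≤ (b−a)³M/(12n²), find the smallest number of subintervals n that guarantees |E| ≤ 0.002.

Need 64/(12n²) ≤ 0.002.
n² ≥ 64/(12·0.002) = 2666.67 ⇒ n ≥ 51.6398, so the smallest n is 52.

52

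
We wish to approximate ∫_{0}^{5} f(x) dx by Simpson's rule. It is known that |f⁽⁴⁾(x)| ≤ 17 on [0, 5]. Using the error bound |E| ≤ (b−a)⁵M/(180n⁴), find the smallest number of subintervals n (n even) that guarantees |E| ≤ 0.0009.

24

Need 53125/(180n⁴) ≤ 0.0009.
n⁴ ≥ 53125/(180·0.0009) = 327932 ⇒ n ≥ 23.9302, so the smallest even n is 24. (n must be even for Simpson's rule.)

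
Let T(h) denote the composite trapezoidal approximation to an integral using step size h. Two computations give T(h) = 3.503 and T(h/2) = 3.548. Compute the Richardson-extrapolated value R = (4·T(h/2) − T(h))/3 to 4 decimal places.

R = (4·T(h/2) − T(h)) / 3 = (4·3.548 − 3.503)/3 = (10.689)/3 = 3.5630.

3.5630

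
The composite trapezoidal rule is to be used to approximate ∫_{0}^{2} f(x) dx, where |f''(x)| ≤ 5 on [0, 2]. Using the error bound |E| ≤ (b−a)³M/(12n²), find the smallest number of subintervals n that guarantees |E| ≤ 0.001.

58

Need 40/(12n²) ≤ 0.001.
n² ≥ 40/(12·0.001) = 3333.33 ⇒ n ≥ 57.7350, so the smallest n is 58.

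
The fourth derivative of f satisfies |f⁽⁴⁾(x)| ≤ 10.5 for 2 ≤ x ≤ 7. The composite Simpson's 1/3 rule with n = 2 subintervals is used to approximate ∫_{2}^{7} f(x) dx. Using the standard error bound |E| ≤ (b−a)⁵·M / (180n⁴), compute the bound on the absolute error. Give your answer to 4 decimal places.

11.3932

|E| ≤ (5)⁵·10.5 / (180·2⁴) = 32812.5/2880 = 11.3932.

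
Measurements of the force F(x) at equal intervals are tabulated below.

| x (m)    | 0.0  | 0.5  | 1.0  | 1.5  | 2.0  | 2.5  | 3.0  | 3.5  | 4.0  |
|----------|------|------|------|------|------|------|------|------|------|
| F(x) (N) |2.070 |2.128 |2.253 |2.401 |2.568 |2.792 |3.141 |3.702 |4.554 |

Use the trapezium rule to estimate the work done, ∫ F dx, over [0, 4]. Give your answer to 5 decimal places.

11.14850

h = 0.5, n = 8.
(h/2)·[y₀ + 2y₁ + 2y₂ + 2y₃ + 2y₄ + 2y₅ + 2y₆ + 2y₇ + y₈] = 0.25·(44.594) = 11.14850.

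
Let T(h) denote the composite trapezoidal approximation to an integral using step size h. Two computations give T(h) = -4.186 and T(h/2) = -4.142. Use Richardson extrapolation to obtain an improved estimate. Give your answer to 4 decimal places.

-4.1273

R = (4·T(h/2) − T(h)) / 3 = (4·(-4.142) − (-4.186))/3 = (-12.382)/3 = -4.1273.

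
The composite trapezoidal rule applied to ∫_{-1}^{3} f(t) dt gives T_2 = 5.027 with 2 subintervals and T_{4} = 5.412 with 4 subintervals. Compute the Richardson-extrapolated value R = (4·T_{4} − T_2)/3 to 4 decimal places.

5.5403

R = (4·T_{4} − T_2) / 3 = (4·5.412 − 5.027)/3 = (16.621)/3 = 5.5403.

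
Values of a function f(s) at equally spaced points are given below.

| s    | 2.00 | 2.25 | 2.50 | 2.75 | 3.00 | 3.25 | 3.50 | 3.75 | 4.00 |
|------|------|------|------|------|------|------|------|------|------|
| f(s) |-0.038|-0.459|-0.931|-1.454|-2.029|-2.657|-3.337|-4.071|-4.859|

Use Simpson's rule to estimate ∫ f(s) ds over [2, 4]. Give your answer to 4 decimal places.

-4.3379

h = 0.25, n = 8.
(h/3)·[y₀ + 4y₁ + 2y₂ + 4y₃ + 2y₄ + 4y₅ + 2y₆ + 4y₇ + y₈] = 0.083333·(-52.055) = -4.3379.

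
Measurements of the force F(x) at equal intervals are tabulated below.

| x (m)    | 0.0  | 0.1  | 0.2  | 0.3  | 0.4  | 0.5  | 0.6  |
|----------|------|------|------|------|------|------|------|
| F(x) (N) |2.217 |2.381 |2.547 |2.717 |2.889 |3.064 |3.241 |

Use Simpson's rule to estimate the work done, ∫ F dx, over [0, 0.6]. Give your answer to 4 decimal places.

h = 0.1, n = 6.
(h/3)·[y₀ + 4y₁ + 2y₂ + 4y₃ + 2y₄ + 4y₅ + y₆] = 0.033333·(48.978) = 1.6326.

1.6326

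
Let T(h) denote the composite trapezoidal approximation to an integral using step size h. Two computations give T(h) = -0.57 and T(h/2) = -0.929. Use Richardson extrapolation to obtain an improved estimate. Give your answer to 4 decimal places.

R = (4·T(h/2) − T(h)) / 3 = (4·(-0.929) − (-0.57))/3 = (-3.146)/3 = -1.0487.

-1.0487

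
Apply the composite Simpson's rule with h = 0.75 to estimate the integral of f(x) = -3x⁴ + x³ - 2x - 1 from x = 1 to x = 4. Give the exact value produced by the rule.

h = (4 − 1)/4 = 0.75.
Nodes x₀,…,x₄ = 1, 1.75, 2.5, 3.25, 4.
f(x) = -3x⁴ + x³ - 2x - 1: f₀=-5, f₁=-27.27734375, f₂=-107.5625, f₃=-307.87109375, f₄=-713.
(h/3)·[f₀ + 4f₁ + 2f₂ + 4f₃ + f₄] = 0.25·(-2273.71875) = -568.4296875.

-568.4296875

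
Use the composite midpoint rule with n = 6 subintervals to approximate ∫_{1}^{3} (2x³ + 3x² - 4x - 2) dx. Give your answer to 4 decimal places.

45.7222

h = (3 − 1)/6 = 0.333333.
Midpoints m₁,…,m₆ = 1.166667, 1.5, 1.833333, 2.166667, 2.5, 2.833333.
f(m₁)=0.592593, f(m₂)=5.5, f(m₃)=13.074074, f(m₄)=23.759259, f(m₅)=38, f(m₆)=56.240741.
h·[f(m₁) + f(m₂) + f(m₃) + f(m₄) + f(m₅) + f(m₆)] = 0.333333·(137.166667) = 45.7222.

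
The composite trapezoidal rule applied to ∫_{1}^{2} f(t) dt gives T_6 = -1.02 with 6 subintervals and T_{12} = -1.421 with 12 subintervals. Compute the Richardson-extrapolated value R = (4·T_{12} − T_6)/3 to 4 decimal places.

-1.5547

R = (4·T_{12} − T_6) / 3 = (4·(-1.421) − (-1.02))/3 = (-4.664)/3 = -1.5547.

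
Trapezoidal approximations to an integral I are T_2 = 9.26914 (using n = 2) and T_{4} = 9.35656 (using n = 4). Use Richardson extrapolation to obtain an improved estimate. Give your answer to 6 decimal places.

9.385700

R = (4·T_{4} − T_2) / 3 = (4·9.35656 − 9.26914)/3 = (28.15710)/3 = 9.385700.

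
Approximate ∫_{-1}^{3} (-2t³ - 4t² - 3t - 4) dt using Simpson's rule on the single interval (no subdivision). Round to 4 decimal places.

-105.3333

S = (b−a)/6 · [f(-1) + 4f(1) + f(3)] = 0.666667·[(-3) + 4·(-13) + (-103)] = -105.3333.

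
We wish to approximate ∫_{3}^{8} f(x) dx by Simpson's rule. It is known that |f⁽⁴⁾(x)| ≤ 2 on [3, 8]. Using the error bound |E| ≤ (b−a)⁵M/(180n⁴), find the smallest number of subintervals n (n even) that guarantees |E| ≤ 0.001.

Need 6250/(180n⁴) ≤ 0.001.
n⁴ ≥ 6250/(180·0.001) = 34722.2 ⇒ n ≥ 13.6506, so the smallest even n is 14. (n must be even for Simpson's rule.)

14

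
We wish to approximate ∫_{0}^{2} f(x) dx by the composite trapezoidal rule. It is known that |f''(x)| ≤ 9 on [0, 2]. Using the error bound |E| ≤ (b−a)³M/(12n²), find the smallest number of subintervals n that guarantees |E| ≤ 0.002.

55

Need 72/(12n²) ≤ 0.002.
n² ≥ 72/(12·0.002) = 3000 ⇒ n ≥ 54.7723, so the smallest n is 55.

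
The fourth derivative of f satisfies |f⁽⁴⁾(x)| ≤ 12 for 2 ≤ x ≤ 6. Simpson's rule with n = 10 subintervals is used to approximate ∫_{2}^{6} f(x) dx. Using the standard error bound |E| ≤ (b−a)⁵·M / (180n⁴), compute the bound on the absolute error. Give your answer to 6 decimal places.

|E| ≤ (4)⁵·12 / (180·10⁴) = 12288/1800000 = 0.006827.

0.006827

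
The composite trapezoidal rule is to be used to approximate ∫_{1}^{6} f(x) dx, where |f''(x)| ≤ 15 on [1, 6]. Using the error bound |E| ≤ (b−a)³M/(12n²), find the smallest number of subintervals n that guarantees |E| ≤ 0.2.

Need 1875/(12n²) ≤ 0.2.
n² ≥ 1875/(12·0.2) = 781.25 ⇒ n ≥ 27.9508, so the smallest n is 28.

28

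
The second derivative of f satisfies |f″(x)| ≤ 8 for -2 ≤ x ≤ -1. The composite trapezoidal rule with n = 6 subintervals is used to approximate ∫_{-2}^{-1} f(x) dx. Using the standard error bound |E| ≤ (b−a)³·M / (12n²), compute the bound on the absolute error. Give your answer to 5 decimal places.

0.01852

|E| ≤ (1)³·8 / (12·6²) = 8/432 = 0.01852.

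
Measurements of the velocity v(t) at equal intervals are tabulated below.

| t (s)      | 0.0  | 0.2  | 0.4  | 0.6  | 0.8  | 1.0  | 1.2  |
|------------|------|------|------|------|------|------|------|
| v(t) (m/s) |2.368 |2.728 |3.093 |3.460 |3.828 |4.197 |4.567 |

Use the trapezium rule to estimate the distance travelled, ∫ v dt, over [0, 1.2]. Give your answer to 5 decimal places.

4.15470

h = 0.2, n = 6.
(h/2)·[y₀ + 2y₁ + 2y₂ + 2y₃ + 2y₄ + 2y₅ + y₆] = 0.1·(41.547) = 4.15470.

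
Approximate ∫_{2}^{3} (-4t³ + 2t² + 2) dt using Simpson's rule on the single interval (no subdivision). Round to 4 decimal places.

S = (b−a)/6 · [f(2) + 4f(2.5) + f(3)] = 0.166667·[(-22) + 4·(-48) + (-88)] = -50.3333.

-50.3333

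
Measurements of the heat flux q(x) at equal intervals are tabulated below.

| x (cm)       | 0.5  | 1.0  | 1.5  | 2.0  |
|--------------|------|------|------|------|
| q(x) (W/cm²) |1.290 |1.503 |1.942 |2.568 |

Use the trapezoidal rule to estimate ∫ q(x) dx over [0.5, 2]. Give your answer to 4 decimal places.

2.6870

h = 0.5, n = 3.
(h/2)·[y₀ + 2y₁ + 2y₂ + y₃] = 0.25·(10.748) = 2.6870.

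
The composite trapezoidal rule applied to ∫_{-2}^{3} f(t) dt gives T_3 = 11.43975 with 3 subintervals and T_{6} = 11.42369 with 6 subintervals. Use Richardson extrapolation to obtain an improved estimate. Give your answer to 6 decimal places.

11.418337

R = (4·T_{6} − T_3) / 3 = (4·11.42369 − 11.43975)/3 = (34.25501)/3 = 11.418337.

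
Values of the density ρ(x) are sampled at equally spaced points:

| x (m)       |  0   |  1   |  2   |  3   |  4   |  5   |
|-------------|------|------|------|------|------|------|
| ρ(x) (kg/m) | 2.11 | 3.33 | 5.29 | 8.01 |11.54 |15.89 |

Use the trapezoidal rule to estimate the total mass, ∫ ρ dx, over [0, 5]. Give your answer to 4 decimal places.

h = 1, n = 5.
(h/2)·[y₀ + 2y₁ + 2y₂ + 2y₃ + 2y₄ + y₅] = 0.5·(74.34) = 37.1700.

37.1700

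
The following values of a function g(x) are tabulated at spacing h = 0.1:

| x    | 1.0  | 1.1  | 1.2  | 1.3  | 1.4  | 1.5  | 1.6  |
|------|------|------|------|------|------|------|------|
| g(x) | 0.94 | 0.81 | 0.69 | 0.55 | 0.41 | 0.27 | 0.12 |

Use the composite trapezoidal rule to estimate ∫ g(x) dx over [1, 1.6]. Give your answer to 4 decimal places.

h = 0.1, n = 6.
(h/2)·[y₀ + 2y₁ + 2y₂ + 2y₃ + 2y₄ + 2y₅ + y₆] = 0.05·(6.52) = 0.3260.

0.3260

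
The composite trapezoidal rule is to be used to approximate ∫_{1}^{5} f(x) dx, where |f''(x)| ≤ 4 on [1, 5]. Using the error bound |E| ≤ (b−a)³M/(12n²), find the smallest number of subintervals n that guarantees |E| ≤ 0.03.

Need 256/(12n²) ≤ 0.03.
n² ≥ 256/(12·0.03) = 711.111 ⇒ n ≥ 26.6667, so the smallest n is 27.

27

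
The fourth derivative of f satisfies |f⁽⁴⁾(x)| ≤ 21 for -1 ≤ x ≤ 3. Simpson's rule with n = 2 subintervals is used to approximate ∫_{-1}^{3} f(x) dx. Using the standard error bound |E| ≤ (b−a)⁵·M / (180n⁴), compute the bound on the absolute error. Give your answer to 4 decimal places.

7.4667

|E| ≤ (4)⁵·21 / (180·2⁴) = 21504/2880 = 7.4667.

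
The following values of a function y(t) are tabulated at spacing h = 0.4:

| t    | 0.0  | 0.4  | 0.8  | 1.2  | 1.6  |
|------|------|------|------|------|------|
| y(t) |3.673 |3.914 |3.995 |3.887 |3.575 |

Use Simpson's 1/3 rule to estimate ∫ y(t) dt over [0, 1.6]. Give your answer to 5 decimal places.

h = 0.4, n = 4.
(h/3)·[y₀ + 4y₁ + 2y₂ + 4y₃ + y₄] = 0.133333·(46.442) = 6.19227.

6.19227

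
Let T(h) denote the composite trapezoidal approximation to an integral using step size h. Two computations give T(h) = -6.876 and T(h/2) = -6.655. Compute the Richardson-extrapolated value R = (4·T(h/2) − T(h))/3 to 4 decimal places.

R = (4·T(h/2) − T(h)) / 3 = (4·(-6.655) − (-6.876))/3 = (-19.744)/3 = -6.5813.

-6.5813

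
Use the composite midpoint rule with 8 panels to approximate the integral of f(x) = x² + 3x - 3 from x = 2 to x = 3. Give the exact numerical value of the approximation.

10.83203125

h = (3 − 2)/8 = 0.125.
Midpoints m₁,…,m₈ = 2.0625, 2.1875, 2.3125, 2.4375, 2.5625, 2.6875, 2.8125, 2.9375.
f(m₁)=7.44140625, f(m₂)=8.34765625, f(m₃)=9.28515625, f(m₄)=10.25390625, f(m₅)=11.25390625, f(m₆)=12.28515625, f(m₇)=13.34765625, f(m₈)=14.44140625.
h·[f(m₁) + f(m₂) + f(m₃) + f(m₄) + f(m₅) + f(m₆) + f(m₇) + f(m₈)] = 0.125·(86.65625) = 10.83203125.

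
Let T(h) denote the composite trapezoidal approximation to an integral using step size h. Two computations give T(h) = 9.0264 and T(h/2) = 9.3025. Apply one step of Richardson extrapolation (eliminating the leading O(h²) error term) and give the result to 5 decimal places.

R = (4·T(h/2) − T(h)) / 3 = (4·9.3025 − 9.0264)/3 = (28.1836)/3 = 9.39453.

9.39453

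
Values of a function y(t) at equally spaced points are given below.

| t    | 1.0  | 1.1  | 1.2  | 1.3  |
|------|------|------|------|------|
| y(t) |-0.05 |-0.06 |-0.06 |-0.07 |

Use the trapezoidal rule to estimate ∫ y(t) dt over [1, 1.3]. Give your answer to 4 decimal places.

-0.0180

h = 0.1, n = 3.
(h/2)·[y₀ + 2y₁ + 2y₂ + y₃] = 0.05·(-0.36) = -0.0180.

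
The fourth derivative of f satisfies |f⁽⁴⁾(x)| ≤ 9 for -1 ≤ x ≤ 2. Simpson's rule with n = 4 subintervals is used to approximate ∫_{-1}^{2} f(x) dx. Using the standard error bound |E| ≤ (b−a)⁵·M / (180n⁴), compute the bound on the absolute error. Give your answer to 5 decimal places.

|E| ≤ (3)⁵·9 / (180·4⁴) = 2187/46080 = 0.04746.

0.04746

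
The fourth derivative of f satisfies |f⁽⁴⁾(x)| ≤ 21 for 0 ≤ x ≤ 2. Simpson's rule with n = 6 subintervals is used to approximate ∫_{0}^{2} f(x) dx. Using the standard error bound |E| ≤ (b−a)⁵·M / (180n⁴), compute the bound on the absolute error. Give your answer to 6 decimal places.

|E| ≤ (2)⁵·21 / (180·6⁴) = 672/233280 = 0.002881.

0.002881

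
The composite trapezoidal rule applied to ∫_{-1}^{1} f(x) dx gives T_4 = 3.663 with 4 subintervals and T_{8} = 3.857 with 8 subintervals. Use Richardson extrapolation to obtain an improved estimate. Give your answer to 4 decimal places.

R = (4·T_{8} − T_4) / 3 = (4·3.857 − 3.663)/3 = (11.765)/3 = 3.9217.

3.9217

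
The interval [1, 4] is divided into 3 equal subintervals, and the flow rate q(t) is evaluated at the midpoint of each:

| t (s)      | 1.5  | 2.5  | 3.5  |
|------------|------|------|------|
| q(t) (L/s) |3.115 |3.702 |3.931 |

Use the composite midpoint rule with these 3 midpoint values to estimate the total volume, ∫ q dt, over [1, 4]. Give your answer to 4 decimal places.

10.7480

h = 1, n = 3.
h·[y(m₁) + y(m₂) + y(m₃)] = 1·(10.748) = 10.7480.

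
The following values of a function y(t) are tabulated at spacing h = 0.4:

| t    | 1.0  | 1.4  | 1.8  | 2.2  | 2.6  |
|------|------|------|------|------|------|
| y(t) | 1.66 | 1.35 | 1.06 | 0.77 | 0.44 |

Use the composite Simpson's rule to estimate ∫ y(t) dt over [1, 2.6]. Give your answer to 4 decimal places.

h = 0.4, n = 4.
(h/3)·[y₀ + 4y₁ + 2y₂ + 4y₃ + y₄] = 0.133333·(12.70) = 1.6933.

1.6933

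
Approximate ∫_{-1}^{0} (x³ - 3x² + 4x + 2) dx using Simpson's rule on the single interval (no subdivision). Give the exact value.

-1.25

S = (b−a)/6 · [f(-1) + 4f(-0.5) + f(0)] = 0.166667·[(-6) + 4·(-0.875) + 2] = -1.25.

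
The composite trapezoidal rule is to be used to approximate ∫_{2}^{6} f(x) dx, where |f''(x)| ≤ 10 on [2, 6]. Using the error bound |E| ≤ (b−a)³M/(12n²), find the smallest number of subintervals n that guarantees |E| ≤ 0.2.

Need 640/(12n²) ≤ 0.2.
n² ≥ 640/(12·0.2) = 266.667 ⇒ n ≥ 16.3299, so the smallest n is 17.

17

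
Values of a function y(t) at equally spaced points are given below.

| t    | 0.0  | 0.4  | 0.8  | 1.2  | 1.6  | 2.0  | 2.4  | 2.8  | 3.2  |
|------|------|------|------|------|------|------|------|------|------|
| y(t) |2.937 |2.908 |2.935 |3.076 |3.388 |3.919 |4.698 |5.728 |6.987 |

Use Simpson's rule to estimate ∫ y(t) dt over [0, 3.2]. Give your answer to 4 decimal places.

12.5987

h = 0.4, n = 8.
(h/3)·[y₀ + 4y₁ + 2y₂ + 4y₃ + 2y₄ + 4y₅ + 2y₆ + 4y₇ + y₈] = 0.133333·(94.490) = 12.5987.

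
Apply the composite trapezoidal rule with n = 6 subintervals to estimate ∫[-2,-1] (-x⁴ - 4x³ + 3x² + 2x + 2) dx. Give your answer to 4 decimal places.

14.8324

h = (-1 − (-2))/6 = 0.166667.
Nodes x₀,…,x₆ = -2, -1.833333, -1.666667, -1.5, -1.333333, -1.166667, -1.
f(x) = -x⁴ - 4x³ + 3x² + 2x + 2: f₀=26, f₁=21.767747, f₂=17.802469, f₃=14.1875, f₄=10.987654, f₅=8.249228, f₆=6.
(h/2)·[f₀ + 2f₁ + 2f₂ + 2f₃ + 2f₄ + 2f₅ + f₆] = 0.083333·(177.989198) = 14.8324.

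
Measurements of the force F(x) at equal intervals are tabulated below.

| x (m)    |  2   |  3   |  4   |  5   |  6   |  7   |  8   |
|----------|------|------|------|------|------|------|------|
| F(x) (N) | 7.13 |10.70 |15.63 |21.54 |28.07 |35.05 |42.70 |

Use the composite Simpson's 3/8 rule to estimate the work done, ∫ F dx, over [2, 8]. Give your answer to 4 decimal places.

135.4725

h = 1, n = 6.
(3h/8)·[y₀ + 3y₁ + 3y₂ + 2y₃ + 3y₄ + 3y₅ + y₆] = 0.375·(361.26) = 135.4725.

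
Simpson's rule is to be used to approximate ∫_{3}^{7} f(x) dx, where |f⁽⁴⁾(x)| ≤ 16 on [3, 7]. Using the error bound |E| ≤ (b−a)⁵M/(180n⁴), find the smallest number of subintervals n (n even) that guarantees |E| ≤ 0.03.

8

Need 16384/(180n⁴) ≤ 0.03.
n⁴ ≥ 16384/(180·0.03) = 3034.07 ⇒ n ≥ 7.4218, so the smallest even n is 8. (n must be even for Simpson's rule.)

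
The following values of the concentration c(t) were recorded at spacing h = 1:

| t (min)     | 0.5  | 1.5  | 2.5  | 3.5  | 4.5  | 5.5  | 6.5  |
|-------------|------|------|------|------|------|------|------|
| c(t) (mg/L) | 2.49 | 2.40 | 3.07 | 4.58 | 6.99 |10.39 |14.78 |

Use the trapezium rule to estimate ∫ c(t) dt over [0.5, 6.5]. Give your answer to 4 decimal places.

h = 1, n = 6.
(h/2)·[y₀ + 2y₁ + 2y₂ + 2y₃ + 2y₄ + 2y₅ + y₆] = 0.5·(72.13) = 36.0650.

36.0650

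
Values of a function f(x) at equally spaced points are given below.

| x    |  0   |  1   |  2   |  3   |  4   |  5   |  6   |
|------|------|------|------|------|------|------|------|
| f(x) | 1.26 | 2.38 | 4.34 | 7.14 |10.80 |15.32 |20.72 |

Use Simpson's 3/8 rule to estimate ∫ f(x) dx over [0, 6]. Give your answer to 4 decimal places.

50.5425

h = 1, n = 6.
(3h/8)·[y₀ + 3y₁ + 3y₂ + 2y₃ + 3y₄ + 3y₅ + y₆] = 0.375·(134.78) = 50.5425.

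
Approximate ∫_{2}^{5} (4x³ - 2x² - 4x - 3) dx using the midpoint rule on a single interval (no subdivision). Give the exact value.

390

M = (b−a)·f(3.5) = 3·(130) = 390.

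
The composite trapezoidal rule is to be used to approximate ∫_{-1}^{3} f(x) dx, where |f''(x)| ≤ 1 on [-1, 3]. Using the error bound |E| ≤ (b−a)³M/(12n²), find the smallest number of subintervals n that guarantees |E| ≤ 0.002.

52

Need 64/(12n²) ≤ 0.002.
n² ≥ 64/(12·0.002) = 2666.67 ⇒ n ≥ 51.6398, so the smallest n is 52.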